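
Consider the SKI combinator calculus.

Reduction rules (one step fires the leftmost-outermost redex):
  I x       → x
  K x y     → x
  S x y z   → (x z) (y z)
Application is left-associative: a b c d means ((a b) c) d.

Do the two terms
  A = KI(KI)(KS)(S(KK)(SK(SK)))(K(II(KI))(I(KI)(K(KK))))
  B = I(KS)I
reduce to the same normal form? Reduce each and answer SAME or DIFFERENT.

Term A:
  start: KI(KI)(KS)(S(KK)(SK(SK)))(K(II(KI))(I(KI)(K(KK))))
  →1  I(KS)(S(KK)(SK(SK)))(K(II(KI))(I(KI)(K(KK))))
  →2  KS(S(KK)(SK(SK)))(K(II(KI))(I(KI)(K(KK))))
  →3  S(K(II(KI))(I(KI)(K(KK))))
  →4  S(II(KI))
  →5  S(I(KI))
  →6  S(KI)

Term B:
  start: I(KS)I
  →1  KSI
  →2  S

Answer: DIFFERENT — A ⇓ S(KI), B ⇓ S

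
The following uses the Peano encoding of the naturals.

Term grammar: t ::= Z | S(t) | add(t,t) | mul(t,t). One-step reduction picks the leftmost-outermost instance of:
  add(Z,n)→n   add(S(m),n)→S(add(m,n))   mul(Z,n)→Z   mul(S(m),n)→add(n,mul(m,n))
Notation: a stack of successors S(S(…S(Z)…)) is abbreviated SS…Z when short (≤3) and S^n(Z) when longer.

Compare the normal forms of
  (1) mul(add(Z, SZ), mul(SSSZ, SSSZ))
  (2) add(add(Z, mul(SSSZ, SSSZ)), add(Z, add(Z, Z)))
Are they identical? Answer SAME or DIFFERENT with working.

Term A:
  start: mul(add(Z, SZ), mul(SSSZ, SSSZ))
  [1] mul(SZ, mul(SSSZ, SSSZ))
  [2] add(mul(SSSZ, SSSZ), mul(Z, mul(SSSZ, SSSZ)))
  [3] add(add(SSSZ, mul(SSZ, SSSZ)), mul(Z, mul(SSSZ, SSSZ)))
  [4] add(S(add(SSZ, mul(SSZ, SSSZ))), mul(Z, mul(SSSZ, SSSZ)))
  [5] S(add(add(SSZ, mul(SSZ, SSSZ)), mul(Z, mul(SSSZ, SSSZ))))
  [6] S(add(S(add(SZ, mul(SSZ, SSSZ))), mul(Z, mul(SSSZ, SSSZ))))
  [7] S(S(add(add(SZ, mul(SSZ, SSSZ)), mul(Z, mul(SSSZ, SSSZ)))))
  [8] S(S(add(S(add(Z, mul(SSZ, SSSZ))), mul(Z, mul(SSSZ, SSSZ)))))
  [9] S(S(S(add(add(Z, mul(SSZ, SSSZ)), mul(Z, mul(SSSZ, SSSZ))))))
  [10] S(S(S(add(mul(SSZ, SSSZ), mul(Z, mul(SSSZ, SSSZ))))))
  [11] S(S(S(add(add(SSSZ, mul(SZ, SSSZ)), mul(Z, mul(SSSZ, SSSZ))))))
  [12] S(S(S(add(S(add(SSZ, mul(SZ, SSSZ))), mul(Z, mul(SSSZ, SSSZ))))))
  [13] S(S(S(S(add(add(SSZ, mul(SZ, SSSZ)), mul(Z, mul(SSSZ, SSSZ)))))))
  [14] S(S(S(S(add(S(add(SZ, mul(SZ, SSSZ))), mul(Z, mul(SSSZ, SSSZ)))))))
  [15] S(S(S(S(S(add(add(SZ, mul(SZ, SSSZ)), mul(Z, mul(SSSZ, SSSZ))))))))
  [16] S(S(S(S(S(add(S(add(Z, mul(SZ, SSSZ))), mul(Z, mul(SSSZ, SSSZ))))))))
  [17] S(S(S(S(S(S(add(add(Z, mul(SZ, SSSZ)), mul(Z, mul(SSSZ, SSSZ)))))))))
  [18] S(S(S(S(S(S(add(mul(SZ, SSSZ), mul(Z, mul(SSSZ, SSSZ)))))))))
  [19] S(S(S(S(S(S(add(add(SSSZ, mul(Z, SSSZ)), mul(Z, mul(SSSZ, SSSZ)))))))))
  [20] S(S(S(S(S(S(add(S(add(SSZ, mul(Z, SSSZ))), mul(Z, mul(SSSZ, SSSZ)))))))))
  [21] S(S(S(S(S(S(S(add(add(SSZ, mul(Z, SSSZ)), mul(Z, mul(SSSZ, SSSZ))))))))))
  [22] S(S(S(S(S(S(S(add(S(add(SZ, mul(Z, SSSZ))), mul(Z, mul(SSSZ, SSSZ))))))))))
  [23] S(S(S(S(S(S(S(S(add(add(SZ, mul(Z, SSSZ)), mul(Z, mul(SSSZ, SSSZ)))))))))))
  [24] S(S(S(S(S(S(S(S(add(S(add(Z, mul(Z, SSSZ))), mul(Z, mul(SSSZ, SSSZ)))))))))))
  [25] S(S(S(S(S(S(S(S(S(add(add(Z, mul(Z, SSSZ)), mul(Z, mul(SSSZ, SSSZ))))))))))))
  [26] S(S(S(S(S(S(S(S(S(add(mul(Z, SSSZ), mul(Z, mul(SSSZ, SSSZ))))))))))))
  [27] S(S(S(S(S(S(S(S(S(add(Z, mul(Z, mul(SSSZ, SSSZ))))))))))))
  [28] S(S(S(S(S(S(S(S(S(mul(Z, mul(SSSZ, SSSZ)))))))))))
  [29] S^9(Z)

Term B:
  start: add(add(Z, mul(SSSZ, SSSZ)), add(Z, add(Z, Z)))
  [1] add(mul(SSSZ, SSSZ), add(Z, add(Z, Z)))
  [2] add(add(SSSZ, mul(SSZ, SSSZ)), add(Z, add(Z, Z)))
  [3] add(S(add(SSZ, mul(SSZ, SSSZ))), add(Z, add(Z, Z)))
  [4] S(add(add(SSZ, mul(SSZ, SSSZ)), add(Z, add(Z, Z))))
  [5] S(add(S(add(SZ, mul(SSZ, SSSZ))), add(Z, add(Z, Z))))
  [6] S(S(add(add(SZ, mul(SSZ, SSSZ)), add(Z, add(Z, Z)))))
  [7] S(S(add(S(add(Z, mul(SSZ, SSSZ))), add(Z, add(Z, Z)))))
  [8] S(S(S(add(add(Z, mul(SSZ, SSSZ)), add(Z, add(Z, Z))))))
  [9] S(S(S(add(mul(SSZ, SSSZ), add(Z, add(Z, Z))))))
  [10] S(S(S(add(add(SSSZ, mul(SZ, SSSZ)), add(Z, add(Z, Z))))))
  [11] S(S(S(add(S(add(SSZ, mul(SZ, SSSZ))), add(Z, add(Z, Z))))))
  [12] S(S(S(S(add(add(SSZ, mul(SZ, SSSZ)), add(Z, add(Z, Z)))))))
  [13] S(S(S(S(add(S(add(SZ, mul(SZ, SSSZ))), add(Z, add(Z, Z)))))))
  [14] S(S(S(S(S(add(add(SZ, mul(SZ, SSSZ)), add(Z, add(Z, Z))))))))
  [15] S(S(S(S(S(add(S(add(Z, mul(SZ, SSSZ))), add(Z, add(Z, Z))))))))
  [16] S(S(S(S(S(S(add(add(Z, mul(SZ, SSSZ)), add(Z, add(Z, Z)))))))))
  [17] S(S(S(S(S(S(add(mul(SZ, SSSZ), add(Z, add(Z, Z)))))))))
  [18] S(S(S(S(S(S(add(add(SSSZ, mul(Z, SSSZ)), add(Z, add(Z, Z)))))))))
  [19] S(S(S(S(S(S(add(S(add(SSZ, mul(Z, SSSZ))), add(Z, add(Z, Z)))))))))
  [20] S(S(S(S(S(S(S(add(add(SSZ, mul(Z, SSSZ)), add(Z, add(Z, Z))))))))))
  [21] S(S(S(S(S(S(S(add(S(add(SZ, mul(Z, SSSZ))), add(Z, add(Z, Z))))))))))
  [22] S(S(S(S(S(S(S(S(add(add(SZ, mul(Z, SSSZ)), add(Z, add(Z, Z)))))))))))
  [23] S(S(S(S(S(S(S(S(add(S(add(Z, mul(Z, SSSZ))), add(Z, add(Z, Z)))))))))))
  [24] S(S(S(S(S(S(S(S(S(add(add(Z, mul(Z, SSSZ)), add(Z, add(Z, Z))))))))))))
  [25] S(S(S(S(S(S(S(S(S(add(mul(Z, SSSZ), add(Z, add(Z, Z))))))))))))
  [26] S(S(S(S(S(S(S(S(S(add(Z, add(Z, add(Z, Z))))))))))))
  [27] S(S(S(S(S(S(S(S(S(add(Z, add(Z, Z)))))))))))
  [28] S(S(S(S(S(S(S(S(S(add(Z, Z))))))))))
  [29] S^9(Z)

Answer: SAME — A ⇓ S^9(Z), B ⇓ S^9(Z)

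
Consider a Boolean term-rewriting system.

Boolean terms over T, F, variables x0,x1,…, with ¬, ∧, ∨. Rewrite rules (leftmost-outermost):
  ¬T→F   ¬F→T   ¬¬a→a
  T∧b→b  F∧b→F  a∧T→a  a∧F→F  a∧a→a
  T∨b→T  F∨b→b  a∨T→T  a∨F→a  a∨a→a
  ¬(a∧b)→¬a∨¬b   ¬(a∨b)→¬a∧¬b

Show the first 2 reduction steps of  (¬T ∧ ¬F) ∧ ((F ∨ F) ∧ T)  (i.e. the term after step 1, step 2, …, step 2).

  start: (¬T ∧ ¬F) ∧ ((F ∨ F) ∧ T)
  →1  (F ∧ ¬F) ∧ ((F ∨ F) ∧ T)
  →2  F ∧ ((F ∨ F) ∧ T)

Answer: after 2 steps: F ∧ ((F ∨ F) ∧ T)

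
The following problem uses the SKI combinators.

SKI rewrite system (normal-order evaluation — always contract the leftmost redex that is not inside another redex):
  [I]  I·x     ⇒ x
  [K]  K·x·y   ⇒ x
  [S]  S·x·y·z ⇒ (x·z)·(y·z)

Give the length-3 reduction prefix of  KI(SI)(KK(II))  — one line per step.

Answer: after 3 steps: K

Working:
  start: KI(SI)(KK(II))
  [1] I(KK(II))
  [2] KK(II)
  [3] K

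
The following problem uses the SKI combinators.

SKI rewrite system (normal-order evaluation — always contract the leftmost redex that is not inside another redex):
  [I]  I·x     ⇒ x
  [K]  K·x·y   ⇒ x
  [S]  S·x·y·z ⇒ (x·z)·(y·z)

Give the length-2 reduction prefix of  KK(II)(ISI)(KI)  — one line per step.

Answer: after 2 steps: ISI

Derivation:
  start: KK(II)(ISI)(KI)
  →1  K(ISI)(KI)
  →2  ISI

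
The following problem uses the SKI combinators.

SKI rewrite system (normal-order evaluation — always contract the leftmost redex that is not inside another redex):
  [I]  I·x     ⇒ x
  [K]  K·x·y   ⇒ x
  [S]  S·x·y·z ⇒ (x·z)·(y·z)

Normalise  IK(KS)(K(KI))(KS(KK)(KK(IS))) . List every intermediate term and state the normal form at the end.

  start: IK(KS)(K(KI))(KS(KK)(KK(IS)))
  →1  K(KS)(K(KI))(KS(KK)(KK(IS)))
  →2  KS(KS(KK)(KK(IS)))
  →3  S

Answer: normal form = S  (in 3 steps)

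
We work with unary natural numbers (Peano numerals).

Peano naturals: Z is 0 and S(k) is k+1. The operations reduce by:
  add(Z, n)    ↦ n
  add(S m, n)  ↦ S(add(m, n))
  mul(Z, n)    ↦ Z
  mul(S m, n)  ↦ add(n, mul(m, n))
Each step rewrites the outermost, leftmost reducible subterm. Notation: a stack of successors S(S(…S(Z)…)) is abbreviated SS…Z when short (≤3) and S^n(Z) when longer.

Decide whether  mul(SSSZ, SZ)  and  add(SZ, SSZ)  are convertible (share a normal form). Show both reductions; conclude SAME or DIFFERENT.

Term A:
  start: mul(SSSZ, SZ)
  [1] add(SZ, mul(SSZ, SZ))
  [2] S(add(Z, mul(SSZ, SZ)))
  [3] S(mul(SSZ, SZ))
  [4] S(add(SZ, mul(SZ, SZ)))
  [5] S(S(add(Z, mul(SZ, SZ))))
  [6] S(S(mul(SZ, SZ)))
  [7] S(S(add(SZ, mul(Z, SZ))))
  [8] S(S(S(add(Z, mul(Z, SZ)))))
  [9] S(S(S(mul(Z, SZ))))
  [10] SSSZ

Term B:
  start: add(SZ, SSZ)
  [1] S(add(Z, SSZ))
  [2] SSSZ

Answer: SAME — A ⇓ SSSZ, B ⇓ SSSZ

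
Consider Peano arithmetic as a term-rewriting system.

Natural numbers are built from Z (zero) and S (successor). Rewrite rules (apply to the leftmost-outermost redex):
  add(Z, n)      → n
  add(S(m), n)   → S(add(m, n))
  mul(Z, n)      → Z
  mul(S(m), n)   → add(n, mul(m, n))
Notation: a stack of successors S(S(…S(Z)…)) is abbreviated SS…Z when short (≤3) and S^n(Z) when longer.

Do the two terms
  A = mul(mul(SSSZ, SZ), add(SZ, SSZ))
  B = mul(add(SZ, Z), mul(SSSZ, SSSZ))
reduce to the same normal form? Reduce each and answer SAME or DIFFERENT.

Answer: SAME — A ⇓ S^9(Z), B ⇓ S^9(Z)

Working:
Term A:
  start: mul(mul(SSSZ, SZ), add(SZ, SSZ))
  step 1: mul(add(SZ, mul(SSZ, SZ)), add(SZ, SSZ))
  step 2: mul(S(add(Z, mul(SSZ, SZ))), add(SZ, SSZ))
  step 3: add(add(SZ, SSZ), mul(add(Z, mul(SSZ, SZ)), add(SZ, SSZ)))
  step 4: add(S(add(Z, SSZ)), mul(add(Z, mul(SSZ, SZ)), add(SZ, SSZ)))
  step 5: S(add(add(Z, SSZ), mul(add(Z, mul(SSZ, SZ)), add(SZ, SSZ))))
  step 6: S(add(SSZ, mul(add(Z, mul(SSZ, SZ)), add(SZ, SSZ))))
  step 7: S(S(add(SZ, mul(add(Z, mul(SSZ, SZ)), add(SZ, SSZ)))))
  step 8: S(S(S(add(Z, mul(add(Z, mul(SSZ, SZ)), add(SZ, SSZ))))))
  step 9: S(S(S(mul(add(Z, mul(SSZ, SZ)), add(SZ, SSZ)))))
  step 10: S(S(S(mul(mul(SSZ, SZ), add(SZ, SSZ)))))
  step 11: S(S(S(mul(add(SZ, mul(SZ, SZ)), add(SZ, SSZ)))))
  step 12: S(S(S(mul(S(add(Z, mul(SZ, SZ))), add(SZ, SSZ)))))
  step 13: S(S(S(add(add(SZ, SSZ), mul(add(Z, mul(SZ, SZ)), add(SZ, SSZ))))))
  step 14: S(S(S(add(S(add(Z, SSZ)), mul(add(Z, mul(SZ, SZ)), add(SZ, SSZ))))))
  step 15: S(S(S(S(add(add(Z, SSZ), mul(add(Z, mul(SZ, SZ)), add(SZ, SSZ)))))))
  step 16: S(S(S(S(add(SSZ, mul(add(Z, mul(SZ, SZ)), add(SZ, SSZ)))))))
  step 17: S(S(S(S(S(add(SZ, mul(add(Z, mul(SZ, SZ)), add(SZ, SSZ))))))))
  step 18: S(S(S(S(S(S(add(Z, mul(add(Z, mul(SZ, SZ)), add(SZ, SSZ)))))))))
  step 19: S(S(S(S(S(S(mul(add(Z, mul(SZ, SZ)), add(SZ, SSZ))))))))
  step 20: S(S(S(S(S(S(mul(mul(SZ, SZ), add(SZ, SSZ))))))))
  step 21: S(S(S(S(S(S(mul(add(SZ, mul(Z, SZ)), add(SZ, SSZ))))))))
  step 22: S(S(S(S(S(S(mul(S(add(Z, mul(Z, SZ))), add(SZ, SSZ))))))))
  step 23: S(S(S(S(S(S(add(add(SZ, SSZ), mul(add(Z, mul(Z, SZ)), add(SZ, SSZ)))))))))
  step 24: S(S(S(S(S(S(add(S(add(Z, SSZ)), mul(add(Z, mul(Z, SZ)), add(SZ, SSZ)))))))))
  step 25: S(S(S(S(S(S(S(add(add(Z, SSZ), mul(add(Z, mul(Z, SZ)), add(SZ, SSZ))))))))))
  step 26: S(S(S(S(S(S(S(add(SSZ, mul(add(Z, mul(Z, SZ)), add(SZ, SSZ))))))))))
  step 27: S(S(S(S(S(S(S(S(add(SZ, mul(add(Z, mul(Z, SZ)), add(SZ, SSZ)))))))))))
  step 28: S(S(S(S(S(S(S(S(S(add(Z, mul(add(Z, mul(Z, SZ)), add(SZ, SSZ))))))))))))
  step 29: S(S(S(S(S(S(S(S(S(mul(add(Z, mul(Z, SZ)), add(SZ, SSZ)))))))))))
  step 30: S(S(S(S(S(S(S(S(S(mul(mul(Z, SZ), add(SZ, SSZ)))))))))))
  step 31: S(S(S(S(S(S(S(S(S(mul(Z, add(SZ, SSZ)))))))))))
  step 32: S^9(Z)

Term B:
  start: mul(add(SZ, Z), mul(SSSZ, SSSZ))
  step 1: mul(S(add(Z, Z)), mul(SSSZ, SSSZ))
  step 2: add(mul(SSSZ, SSSZ), mul(add(Z, Z), mul(SSSZ, SSSZ)))
  step 3: add(add(SSSZ, mul(SSZ, SSSZ)), mul(add(Z, Z), mul(SSSZ, SSSZ)))
  step 4: add(S(add(SSZ, mul(SSZ, SSSZ))), mul(add(Z, Z), mul(SSSZ, SSSZ)))
  step 5: S(add(add(SSZ, mul(SSZ, SSSZ)), mul(add(Z, Z), mul(SSSZ, SSSZ))))
  step 6: S(add(S(add(SZ, mul(SSZ, SSSZ))), mul(add(Z, Z), mul(SSSZ, SSSZ))))
  step 7: S(S(add(add(SZ, mul(SSZ, SSSZ)), mul(add(Z, Z), mul(SSSZ, SSSZ)))))
  step 8: S(S(add(S(add(Z, mul(SSZ, SSSZ))), mul(add(Z, Z), mul(SSSZ, SSSZ)))))
  step 9: S(S(S(add(add(Z, mul(SSZ, SSSZ)), mul(add(Z, Z), mul(SSSZ, SSSZ))))))
  step 10: S(S(S(add(mul(SSZ, SSSZ), mul(add(Z, Z), mul(SSSZ, SSSZ))))))
  step 11: S(S(S(add(add(SSSZ, mul(SZ, SSSZ)), mul(add(Z, Z), mul(SSSZ, SSSZ))))))
  step 12: S(S(S(add(S(add(SSZ, mul(SZ, SSSZ))), mul(add(Z, Z), mul(SSSZ, SSSZ))))))
  step 13: S(S(S(S(add(add(SSZ, mul(SZ, SSSZ)), mul(add(Z, Z), mul(SSSZ, SSSZ)))))))
  step 14: S(S(S(S(add(S(add(SZ, mul(SZ, SSSZ))), mul(add(Z, Z), mul(SSSZ, SSSZ)))))))
  step 15: S(S(S(S(S(add(add(SZ, mul(SZ, SSSZ)), mul(add(Z, Z), mul(SSSZ, SSSZ))))))))
  step 16: S(S(S(S(S(add(S(add(Z, mul(SZ, SSSZ))), mul(add(Z, Z), mul(SSSZ, SSSZ))))))))
  step 17: S(S(S(S(S(S(add(add(Z, mul(SZ, SSSZ)), mul(add(Z, Z), mul(SSSZ, SSSZ)))))))))
  step 18: S(S(S(S(S(S(add(mul(SZ, SSSZ), mul(add(Z, Z), mul(SSSZ, SSSZ)))))))))
  step 19: S(S(S(S(S(S(add(add(SSSZ, mul(Z, SSSZ)), mul(add(Z, Z), mul(SSSZ, SSSZ)))))))))
  step 20: S(S(S(S(S(S(add(S(add(SSZ, mul(Z, SSSZ))), mul(add(Z, Z), mul(SSSZ, SSSZ)))))))))
  step 21: S(S(S(S(S(S(S(add(add(SSZ, mul(Z, SSSZ)), mul(add(Z, Z), mul(SSSZ, SSSZ))))))))))
  step 22: S(S(S(S(S(S(S(add(S(add(SZ, mul(Z, SSSZ))), mul(add(Z, Z), mul(SSSZ, SSSZ))))))))))
  step 23: S(S(S(S(S(S(S(S(add(add(SZ, mul(Z, SSSZ)), mul(add(Z, Z), mul(SSSZ, SSSZ)))))))))))
  step 24: S(S(S(S(S(S(S(S(add(S(add(Z, mul(Z, SSSZ))), mul(add(Z, Z), mul(SSSZ, SSSZ)))))))))))
  step 25: S(S(S(S(S(S(S(S(S(add(add(Z, mul(Z, SSSZ)), mul(add(Z, Z), mul(SSSZ, SSSZ))))))))))))
  step 26: S(S(S(S(S(S(S(S(S(add(mul(Z, SSSZ), mul(add(Z, Z), mul(SSSZ, SSSZ))))))))))))
  step 27: S(S(S(S(S(S(S(S(S(add(Z, mul(add(Z, Z), mul(SSSZ, SSSZ))))))))))))
  step 28: S(S(S(S(S(S(S(S(S(mul(add(Z, Z), mul(SSSZ, SSSZ)))))))))))
  step 29: S(S(S(S(S(S(S(S(S(mul(Z, mul(SSSZ, SSSZ)))))))))))
  step 30: S^9(Z)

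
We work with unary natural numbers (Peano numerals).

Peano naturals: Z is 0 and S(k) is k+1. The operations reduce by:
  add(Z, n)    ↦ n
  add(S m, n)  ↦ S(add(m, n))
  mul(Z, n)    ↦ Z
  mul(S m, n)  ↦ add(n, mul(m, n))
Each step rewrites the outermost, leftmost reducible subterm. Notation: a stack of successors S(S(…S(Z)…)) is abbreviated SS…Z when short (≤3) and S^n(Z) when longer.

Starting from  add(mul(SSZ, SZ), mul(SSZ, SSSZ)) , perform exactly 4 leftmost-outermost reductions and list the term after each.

Answer: after 4 steps: S(add(mul(SZ, SZ), mul(SSZ, SSSZ)))

Reduction:
  start: add(mul(SSZ, SZ), mul(SSZ, SSSZ))
  →1  add(add(SZ, mul(SZ, SZ)), mul(SSZ, SSSZ))
  →2  add(S(add(Z, mul(SZ, SZ))), mul(SSZ, SSSZ))
  →3  S(add(add(Z, mul(SZ, SZ)), mul(SSZ, SSSZ)))
  →4  S(add(mul(SZ, SZ), mul(SSZ, SSSZ)))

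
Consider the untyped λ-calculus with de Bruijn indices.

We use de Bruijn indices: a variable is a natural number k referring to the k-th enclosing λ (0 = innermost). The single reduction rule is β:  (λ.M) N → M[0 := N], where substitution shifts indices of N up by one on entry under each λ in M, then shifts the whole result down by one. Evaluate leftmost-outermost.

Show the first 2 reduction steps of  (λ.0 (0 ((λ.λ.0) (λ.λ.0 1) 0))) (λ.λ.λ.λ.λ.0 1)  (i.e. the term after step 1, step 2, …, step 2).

  start: (λ.0 (0 ((λ.λ.0) (λ.λ.0 1) 0))) (λ.λ.λ.λ.λ.0 1)
  →1  (λ.λ.λ.λ.λ.0 1) ((λ.λ.λ.λ.λ.0 1) ((λ.λ.0) (λ.λ.0 1) (λ.λ.λ.λ.λ.0 1)))
  →2  λ.λ.λ.λ.0 1

Answer: after 2 steps: λ.λ.λ.λ.0 1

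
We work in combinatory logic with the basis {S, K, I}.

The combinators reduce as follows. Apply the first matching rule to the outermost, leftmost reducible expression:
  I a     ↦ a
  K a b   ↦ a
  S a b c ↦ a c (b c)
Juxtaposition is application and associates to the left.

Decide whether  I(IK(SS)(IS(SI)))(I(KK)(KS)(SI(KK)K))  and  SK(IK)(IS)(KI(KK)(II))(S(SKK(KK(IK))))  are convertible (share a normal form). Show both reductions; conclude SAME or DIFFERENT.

Answer: DIFFERENT — A ⇓ SS(K(KK)), B ⇓ SI(SK)

Derivation:
Term A:
  start: I(IK(SS)(IS(SI)))(I(KK)(KS)(SI(KK)K))
  [1] IK(SS)(IS(SI))(I(KK)(KS)(SI(KK)K))
  [2] K(SS)(IS(SI))(I(KK)(KS)(SI(KK)K))
  [3] SS(I(KK)(KS)(SI(KK)K))
  [4] SS(KK(KS)(SI(KK)K))
  [5] SS(K(SI(KK)K))
  [6] SS(K(IK(KKK)))
  [7] SS(K(K(KKK)))
  [8] SS(K(KK))

Term B:
  start: SK(IK)(IS)(KI(KK)(II))(S(SKK(KK(IK))))
  [1] K(IS)(IK(IS))(KI(KK)(II))(S(SKK(KK(IK))))
  [2] IS(KI(KK)(II))(S(SKK(KK(IK))))
  [3] S(KI(KK)(II))(S(SKK(KK(IK))))
  [4] S(I(II))(S(SKK(KK(IK))))
  [5] S(II)(S(SKK(KK(IK))))
  [6] SI(S(SKK(KK(IK))))
  [7] SI(S(K(KK(IK))(K(KK(IK)))))
  [8] SI(S(KK(IK)))
  [9] SI(SK)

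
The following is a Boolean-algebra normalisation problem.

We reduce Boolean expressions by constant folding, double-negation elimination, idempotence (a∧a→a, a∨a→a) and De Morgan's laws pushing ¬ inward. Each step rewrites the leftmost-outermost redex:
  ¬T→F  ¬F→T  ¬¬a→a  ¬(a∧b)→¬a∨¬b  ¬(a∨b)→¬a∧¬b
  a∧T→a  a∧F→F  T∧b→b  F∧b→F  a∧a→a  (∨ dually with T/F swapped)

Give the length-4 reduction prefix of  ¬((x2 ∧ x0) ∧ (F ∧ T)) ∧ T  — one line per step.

Answer: after 4 steps: (¬x2 ∨ ¬x0) ∨ (¬F ∨ ¬T)

Working:
  start: ¬((x2 ∧ x0) ∧ (F ∧ T)) ∧ T
  step 1: ¬((x2 ∧ x0) ∧ (F ∧ T))
  step 2: ¬(x2 ∧ x0) ∨ ¬(F ∧ T)
  step 3: (¬x2 ∨ ¬x0) ∨ ¬(F ∧ T)
  step 4: (¬x2 ∨ ¬x0) ∨ (¬F ∨ ¬T)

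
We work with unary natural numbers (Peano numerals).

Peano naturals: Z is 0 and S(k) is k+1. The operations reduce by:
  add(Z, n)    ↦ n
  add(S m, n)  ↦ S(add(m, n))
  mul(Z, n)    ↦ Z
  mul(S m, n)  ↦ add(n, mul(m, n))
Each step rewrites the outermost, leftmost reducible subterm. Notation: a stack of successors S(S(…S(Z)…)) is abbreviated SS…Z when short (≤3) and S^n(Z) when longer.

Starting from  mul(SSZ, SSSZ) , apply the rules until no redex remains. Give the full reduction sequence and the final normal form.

  start: mul(SSZ, SSSZ)
  step 1: add(SSSZ, mul(SZ, SSSZ))
  step 2: S(add(SSZ, mul(SZ, SSSZ)))
  step 3: S(S(add(SZ, mul(SZ, SSSZ))))
  step 4: S(S(S(add(Z, mul(SZ, SSSZ)))))
  step 5: S(S(S(mul(SZ, SSSZ))))
  step 6: S(S(S(add(SSSZ, mul(Z, SSSZ)))))
  step 7: S(S(S(S(add(SSZ, mul(Z, SSSZ))))))
  step 8: S(S(S(S(S(add(SZ, mul(Z, SSSZ)))))))
  step 9: S(S(S(S(S(S(add(Z, mul(Z, SSSZ))))))))
  step 10: S(S(S(S(S(S(mul(Z, SSSZ)))))))
  step 11: S^6(Z)

Answer: normal form = S^6(Z)  (in 11 steps)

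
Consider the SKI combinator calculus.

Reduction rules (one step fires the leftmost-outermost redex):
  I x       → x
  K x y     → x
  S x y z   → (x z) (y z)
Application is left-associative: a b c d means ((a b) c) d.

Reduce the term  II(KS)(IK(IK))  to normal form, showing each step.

  start: II(KS)(IK(IK))
  step 1: I(KS)(IK(IK))
  step 2: KS(IK(IK))
  step 3: S

Answer: normal form = S  (in 3 steps)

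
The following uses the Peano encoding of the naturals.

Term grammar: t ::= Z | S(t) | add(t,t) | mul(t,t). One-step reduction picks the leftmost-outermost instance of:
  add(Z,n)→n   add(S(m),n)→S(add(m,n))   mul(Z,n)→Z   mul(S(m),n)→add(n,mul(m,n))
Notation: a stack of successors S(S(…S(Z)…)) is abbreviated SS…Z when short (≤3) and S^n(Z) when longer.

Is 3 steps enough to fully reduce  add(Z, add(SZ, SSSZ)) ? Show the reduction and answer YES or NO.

Answer: YES — reaches normal form S^4(Z) in 3 ≤ 3 steps

Reduction:
  start: add(Z, add(SZ, SSSZ))
  →1  add(SZ, SSSZ)
  →2  S(add(Z, SSSZ))
  →3  S^4(Z)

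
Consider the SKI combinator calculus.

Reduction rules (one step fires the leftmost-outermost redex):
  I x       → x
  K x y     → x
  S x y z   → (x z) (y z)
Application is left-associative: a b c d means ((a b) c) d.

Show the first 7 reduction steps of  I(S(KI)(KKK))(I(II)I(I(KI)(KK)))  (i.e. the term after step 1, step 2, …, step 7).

Answer: after 7 steps: K(II(I(KI)(KK)))

Working:
  start: I(S(KI)(KKK))(I(II)I(I(KI)(KK)))
  →1  S(KI)(KKK)(I(II)I(I(KI)(KK)))
  →2  KI(I(II)I(I(KI)(KK)))(KKK(I(II)I(I(KI)(KK))))
  →3  I(KKK(I(II)I(I(KI)(KK))))
  →4  KKK(I(II)I(I(KI)(KK)))
  →5  K(I(II)I(I(KI)(KK)))
  →6  K(III(I(KI)(KK)))
  →7  K(II(I(KI)(KK)))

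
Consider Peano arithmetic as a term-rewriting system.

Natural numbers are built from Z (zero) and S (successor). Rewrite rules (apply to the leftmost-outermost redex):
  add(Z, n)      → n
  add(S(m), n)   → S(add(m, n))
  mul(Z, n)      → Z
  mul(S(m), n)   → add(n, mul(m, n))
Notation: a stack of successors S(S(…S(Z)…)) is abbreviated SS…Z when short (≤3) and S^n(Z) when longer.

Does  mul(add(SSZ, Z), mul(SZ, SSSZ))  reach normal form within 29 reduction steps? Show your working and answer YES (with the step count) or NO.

Answer: YES — reaches normal form S^6(Z) in 26 ≤ 29 steps

Working:
  start: mul(add(SSZ, Z), mul(SZ, SSSZ))
  step 1: mul(S(add(SZ, Z)), mul(SZ, SSSZ))
  step 2: add(mul(SZ, SSSZ), mul(add(SZ, Z), mul(SZ, SSSZ)))
  step 3: add(add(SSSZ, mul(Z, SSSZ)), mul(add(SZ, Z), mul(SZ, SSSZ)))
  step 4: add(S(add(SSZ, mul(Z, SSSZ))), mul(add(SZ, Z), mul(SZ, SSSZ)))
  step 5: S(add(add(SSZ, mul(Z, SSSZ)), mul(add(SZ, Z), mul(SZ, SSSZ))))
  step 6: S(add(S(add(SZ, mul(Z, SSSZ))), mul(add(SZ, Z), mul(SZ, SSSZ))))
  step 7: S(S(add(add(SZ, mul(Z, SSSZ)), mul(add(SZ, Z), mul(SZ, SSSZ)))))
  step 8: S(S(add(S(add(Z, mul(Z, SSSZ))), mul(add(SZ, Z), mul(SZ, SSSZ)))))
  step 9: S(S(S(add(add(Z, mul(Z, SSSZ)), mul(add(SZ, Z), mul(SZ, SSSZ))))))
  step 10: S(S(S(add(mul(Z, SSSZ), mul(add(SZ, Z), mul(SZ, SSSZ))))))
  step 11: S(S(S(add(Z, mul(add(SZ, Z), mul(SZ, SSSZ))))))
  step 12: S(S(S(mul(add(SZ, Z), mul(SZ, SSSZ)))))
  step 13: S(S(S(mul(S(add(Z, Z)), mul(SZ, SSSZ)))))
  step 14: S(S(S(add(mul(SZ, SSSZ), mul(add(Z, Z), mul(SZ, SSSZ))))))
  step 15: S(S(S(add(add(SSSZ, mul(Z, SSSZ)), mul(add(Z, Z), mul(SZ, SSSZ))))))
  step 16: S(S(S(add(S(add(SSZ, mul(Z, SSSZ))), mul(add(Z, Z), mul(SZ, SSSZ))))))
  step 17: S(S(S(S(add(add(SSZ, mul(Z, SSSZ)), mul(add(Z, Z), mul(SZ, SSSZ)))))))
  step 18: S(S(S(S(add(S(add(SZ, mul(Z, SSSZ))), mul(add(Z, Z), mul(SZ, SSSZ)))))))
  step 19: S(S(S(S(S(add(add(SZ, mul(Z, SSSZ)), mul(add(Z, Z), mul(SZ, SSSZ))))))))
  step 20: S(S(S(S(S(add(S(add(Z, mul(Z, SSSZ))), mul(add(Z, Z), mul(SZ, SSSZ))))))))
  step 21: S(S(S(S(S(S(add(add(Z, mul(Z, SSSZ)), mul(add(Z, Z), mul(SZ, SSSZ)))))))))
  step 22: S(S(S(S(S(S(add(mul(Z, SSSZ), mul(add(Z, Z), mul(SZ, SSSZ)))))))))
  step 23: S(S(S(S(S(S(add(Z, mul(add(Z, Z), mul(SZ, SSSZ)))))))))
  step 24: S(S(S(S(S(S(mul(add(Z, Z), mul(SZ, SSSZ))))))))
  step 25: S(S(S(S(S(S(mul(Z, mul(SZ, SSSZ))))))))
  step 26: S^6(Z)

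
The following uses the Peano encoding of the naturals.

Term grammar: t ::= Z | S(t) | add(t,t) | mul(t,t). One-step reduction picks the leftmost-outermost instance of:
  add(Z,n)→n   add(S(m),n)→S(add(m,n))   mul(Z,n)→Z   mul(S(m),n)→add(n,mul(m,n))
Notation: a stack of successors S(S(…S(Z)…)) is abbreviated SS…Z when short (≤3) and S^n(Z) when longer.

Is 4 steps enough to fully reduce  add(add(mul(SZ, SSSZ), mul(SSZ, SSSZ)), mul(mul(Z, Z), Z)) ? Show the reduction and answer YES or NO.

  start: add(add(mul(SZ, SSSZ), mul(SSZ, SSSZ)), mul(mul(Z, Z), Z))
  step 1: add(add(add(SSSZ, mul(Z, SSSZ)), mul(SSZ, SSSZ)), mul(mul(Z, Z), Z))
  step 2: add(add(S(add(SSZ, mul(Z, SSSZ))), mul(SSZ, SSSZ)), mul(mul(Z, Z), Z))
  step 3: add(S(add(add(SSZ, mul(Z, SSSZ)), mul(SSZ, SSSZ))), mul(mul(Z, Z), Z))
  step 4: S(add(add(add(SSZ, mul(Z, SSSZ)), mul(SSZ, SSSZ)), mul(mul(Z, Z), Z)))

Answer: NO — after 4 steps the term is S(add(add(add(SSZ, mul(Z, SSSZ)), mul(SSZ, SSSZ)), mul(mul(Z, Z), Z))), not yet normal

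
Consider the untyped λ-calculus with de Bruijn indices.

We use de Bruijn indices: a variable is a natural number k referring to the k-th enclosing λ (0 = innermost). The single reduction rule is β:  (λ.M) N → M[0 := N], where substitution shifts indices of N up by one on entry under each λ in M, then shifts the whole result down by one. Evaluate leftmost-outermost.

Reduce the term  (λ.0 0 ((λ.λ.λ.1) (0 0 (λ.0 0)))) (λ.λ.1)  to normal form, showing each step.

Answer: normal form = λ.λ.1  (in 3 steps)

Derivation:
  start: (λ.0 0 ((λ.λ.λ.1) (0 0 (λ.0 0)))) (λ.λ.1)
  [1] (λ.λ.1) (λ.λ.1) ((λ.λ.λ.1) ((λ.λ.1) (λ.λ.1) (λ.0 0)))
  [2] (λ.λ.λ.1) ((λ.λ.λ.1) ((λ.λ.1) (λ.λ.1) (λ.0 0)))
  [3] λ.λ.1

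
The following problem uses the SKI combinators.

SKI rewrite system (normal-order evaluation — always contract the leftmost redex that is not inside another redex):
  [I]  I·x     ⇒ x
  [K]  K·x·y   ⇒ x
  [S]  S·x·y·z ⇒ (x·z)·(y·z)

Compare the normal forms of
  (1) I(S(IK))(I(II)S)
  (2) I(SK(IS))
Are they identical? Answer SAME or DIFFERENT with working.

Answer: SAME — A ⇓ SKS, B ⇓ SKS

Reduction:
Term A:
  start: I(S(IK))(I(II)S)
  step 1: S(IK)(I(II)S)
  step 2: SK(I(II)S)
  step 3: SK(IIS)
  step 4: SK(IS)
  step 5: SKS

Term B:
  start: I(SK(IS))
  step 1: SK(IS)
  step 2: SKS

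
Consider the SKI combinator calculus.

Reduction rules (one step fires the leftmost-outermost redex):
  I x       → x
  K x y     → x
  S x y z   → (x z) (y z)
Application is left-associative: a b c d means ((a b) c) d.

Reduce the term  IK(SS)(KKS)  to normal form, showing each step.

Answer: normal form = SS  (in 2 steps)

Derivation:
  start: IK(SS)(KKS)
  [1] K(SS)(KKS)
  [2] SS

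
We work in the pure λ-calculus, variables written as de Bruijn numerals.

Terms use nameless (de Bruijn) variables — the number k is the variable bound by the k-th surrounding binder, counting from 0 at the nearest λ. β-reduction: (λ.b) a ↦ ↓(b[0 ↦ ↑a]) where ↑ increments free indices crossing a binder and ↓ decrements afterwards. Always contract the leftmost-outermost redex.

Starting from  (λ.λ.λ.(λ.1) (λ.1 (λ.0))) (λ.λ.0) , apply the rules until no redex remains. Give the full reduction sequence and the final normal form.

Answer: normal form = λ.λ.0  (in 2 steps)

Reduction:
  start: (λ.λ.λ.(λ.1) (λ.1 (λ.0))) (λ.λ.0)
  step 1: λ.λ.(λ.1) (λ.1 (λ.0))
  step 2: λ.λ.0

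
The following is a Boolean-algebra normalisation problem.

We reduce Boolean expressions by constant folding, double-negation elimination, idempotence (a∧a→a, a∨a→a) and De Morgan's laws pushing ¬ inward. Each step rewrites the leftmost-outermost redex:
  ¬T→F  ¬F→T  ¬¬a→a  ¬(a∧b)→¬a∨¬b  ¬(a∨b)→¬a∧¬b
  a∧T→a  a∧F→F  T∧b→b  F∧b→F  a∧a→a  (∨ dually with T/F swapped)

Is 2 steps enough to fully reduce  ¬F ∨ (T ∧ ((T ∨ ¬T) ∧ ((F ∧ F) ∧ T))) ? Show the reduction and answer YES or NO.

  start: ¬F ∨ (T ∧ ((T ∨ ¬T) ∧ ((F ∧ F) ∧ T)))
  [1] T ∨ (T ∧ ((T ∨ ¬T) ∧ ((F ∧ F) ∧ T)))
  [2] T

Answer: YES — reaches normal form T in 2 ≤ 2 steps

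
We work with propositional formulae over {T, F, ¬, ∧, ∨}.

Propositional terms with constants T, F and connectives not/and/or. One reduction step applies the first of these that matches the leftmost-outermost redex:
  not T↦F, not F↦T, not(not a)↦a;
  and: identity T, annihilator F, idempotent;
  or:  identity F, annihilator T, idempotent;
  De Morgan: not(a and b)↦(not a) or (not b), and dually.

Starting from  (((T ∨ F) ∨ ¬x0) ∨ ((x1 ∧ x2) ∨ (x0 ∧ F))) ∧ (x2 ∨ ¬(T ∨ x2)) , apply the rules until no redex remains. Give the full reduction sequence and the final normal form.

  start: (((T ∨ F) ∨ ¬x0) ∨ ((x1 ∧ x2) ∨ (x0 ∧ F))) ∧ (x2 ∨ ¬(T ∨ x2))
  →1  ((T ∨ ¬x0) ∨ ((x1 ∧ x2) ∨ (x0 ∧ F))) ∧ (x2 ∨ ¬(T ∨ x2))
  →2  (T ∨ ((x1 ∧ x2) ∨ (x0 ∧ F))) ∧ (x2 ∨ ¬(T ∨ x2))
  →3  T ∧ (x2 ∨ ¬(T ∨ x2))
  →4  x2 ∨ ¬(T ∨ x2)
  →5  x2 ∨ (¬T ∧ ¬x2)
  →6  x2 ∨ (F ∧ ¬x2)
  →7  x2 ∨ F
  →8  x2

Answer: normal form = x2  (in 8 steps)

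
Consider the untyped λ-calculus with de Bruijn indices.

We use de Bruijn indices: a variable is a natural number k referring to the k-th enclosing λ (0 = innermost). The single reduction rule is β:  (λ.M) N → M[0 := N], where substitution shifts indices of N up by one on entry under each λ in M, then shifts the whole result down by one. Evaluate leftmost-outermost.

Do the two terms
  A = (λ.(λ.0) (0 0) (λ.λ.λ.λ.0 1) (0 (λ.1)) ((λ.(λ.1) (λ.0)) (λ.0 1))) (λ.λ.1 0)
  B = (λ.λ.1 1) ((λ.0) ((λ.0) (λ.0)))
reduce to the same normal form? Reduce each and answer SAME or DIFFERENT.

Answer: DIFFERENT — A ⇓ λ.λ.0 1, B ⇓ λ.λ.0

Working:
Term A:
  start: (λ.(λ.0) (0 0) (λ.λ.λ.λ.0 1) (0 (λ.1)) ((λ.(λ.1) (λ.0)) (λ.0 1))) (λ.λ.1 0)
  step 1: (λ.0) ((λ.λ.1 0) (λ.λ.1 0)) (λ.λ.λ.λ.0 1) ((λ.λ.1 0) (λ.λ.λ.1 0)) ((λ.(λ.1) (λ.0)) (λ.0 (λ.λ.1 0)))
  step 2: (λ.λ.1 0) (λ.λ.1 0) (λ.λ.λ.λ.0 1) ((λ.λ.1 0) (λ.λ.λ.1 0)) ((λ.(λ.1) (λ.0)) (λ.0 (λ.λ.1 0)))
  step 3: (λ.(λ.λ.1 0) 0) (λ.λ.λ.λ.0 1) ((λ.λ.1 0) (λ.λ.λ.1 0)) ((λ.(λ.1) (λ.0)) (λ.0 (λ.λ.1 0)))
  step 4: (λ.λ.1 0) (λ.λ.λ.λ.0 1) ((λ.λ.1 0) (λ.λ.λ.1 0)) ((λ.(λ.1) (λ.0)) (λ.0 (λ.λ.1 0)))
  step 5: (λ.(λ.λ.λ.λ.0 1) 0) ((λ.λ.1 0) (λ.λ.λ.1 0)) ((λ.(λ.1) (λ.0)) (λ.0 (λ.λ.1 0)))
  step 6: (λ.λ.λ.λ.0 1) ((λ.λ.1 0) (λ.λ.λ.1 0)) ((λ.(λ.1) (λ.0)) (λ.0 (λ.λ.1 0)))
  step 7: (λ.λ.λ.0 1) ((λ.(λ.1) (λ.0)) (λ.0 (λ.λ.1 0)))
  step 8: λ.λ.0 1

Term B:
  start: (λ.λ.1 1) ((λ.0) ((λ.0) (λ.0)))
  step 1: λ.(λ.0) ((λ.0) (λ.0)) ((λ.0) ((λ.0) (λ.0)))
  step 2: λ.(λ.0) (λ.0) ((λ.0) ((λ.0) (λ.0)))
  step 3: λ.(λ.0) ((λ.0) ((λ.0) (λ.0)))
  step 4: λ.(λ.0) ((λ.0) (λ.0))
  step 5: λ.(λ.0) (λ.0)
  step 6: λ.λ.0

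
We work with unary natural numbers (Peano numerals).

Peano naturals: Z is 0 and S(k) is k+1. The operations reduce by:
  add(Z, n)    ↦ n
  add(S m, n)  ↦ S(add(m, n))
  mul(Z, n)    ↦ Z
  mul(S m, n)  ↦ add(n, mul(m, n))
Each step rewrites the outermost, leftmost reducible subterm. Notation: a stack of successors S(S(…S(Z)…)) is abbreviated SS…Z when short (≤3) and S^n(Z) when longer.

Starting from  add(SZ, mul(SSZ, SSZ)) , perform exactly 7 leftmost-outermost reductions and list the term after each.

Answer: after 7 steps: S(S(S(add(SSZ, mul(Z, SSZ)))))

Working:
  start: add(SZ, mul(SSZ, SSZ))
  [1] S(add(Z, mul(SSZ, SSZ)))
  [2] S(mul(SSZ, SSZ))
  [3] S(add(SSZ, mul(SZ, SSZ)))
  [4] S(S(add(SZ, mul(SZ, SSZ))))
  [5] S(S(S(add(Z, mul(SZ, SSZ)))))
  [6] S(S(S(mul(SZ, SSZ))))
  [7] S(S(S(add(SSZ, mul(Z, SSZ)))))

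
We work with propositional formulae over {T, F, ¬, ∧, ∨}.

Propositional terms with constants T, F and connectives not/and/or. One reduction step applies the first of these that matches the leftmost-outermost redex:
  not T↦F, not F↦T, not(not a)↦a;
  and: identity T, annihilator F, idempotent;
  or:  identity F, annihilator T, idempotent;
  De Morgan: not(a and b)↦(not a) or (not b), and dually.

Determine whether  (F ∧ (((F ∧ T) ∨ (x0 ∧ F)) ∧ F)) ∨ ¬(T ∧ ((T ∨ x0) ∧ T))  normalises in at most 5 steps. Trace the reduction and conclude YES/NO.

Answer: NO — after 5 steps the term is ¬((T ∨ x0) ∧ T), not yet normal

Reduction:
  start: (F ∧ (((F ∧ T) ∨ (x0 ∧ F)) ∧ F)) ∨ ¬(T ∧ ((T ∨ x0) ∧ T))
  step 1: F ∨ ¬(T ∧ ((T ∨ x0) ∧ T))
  step 2: ¬(T ∧ ((T ∨ x0) ∧ T))
  step 3: ¬T ∨ ¬((T ∨ x0) ∧ T)
  step 4: F ∨ ¬((T ∨ x0) ∧ T)
  step 5: ¬((T ∨ x0) ∧ T)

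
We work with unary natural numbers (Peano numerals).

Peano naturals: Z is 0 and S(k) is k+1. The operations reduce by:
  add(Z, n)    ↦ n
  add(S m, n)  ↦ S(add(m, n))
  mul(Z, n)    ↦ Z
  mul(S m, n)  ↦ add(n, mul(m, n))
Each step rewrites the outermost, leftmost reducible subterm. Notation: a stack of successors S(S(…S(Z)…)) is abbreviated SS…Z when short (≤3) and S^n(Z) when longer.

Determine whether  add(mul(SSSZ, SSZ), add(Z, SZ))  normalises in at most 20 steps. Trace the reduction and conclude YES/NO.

  start: add(mul(SSSZ, SSZ), add(Z, SZ))
  →1  add(add(SSZ, mul(SSZ, SSZ)), add(Z, SZ))
  →2  add(S(add(SZ, mul(SSZ, SSZ))), add(Z, SZ))
  →3  S(add(add(SZ, mul(SSZ, SSZ)), add(Z, SZ)))
  →4  S(add(S(add(Z, mul(SSZ, SSZ))), add(Z, SZ)))
  →5  S(S(add(add(Z, mul(SSZ, SSZ)), add(Z, SZ))))
  →6  S(S(add(mul(SSZ, SSZ), add(Z, SZ))))
  →7  S(S(add(add(SSZ, mul(SZ, SSZ)), add(Z, SZ))))
  →8  S(S(add(S(add(SZ, mul(SZ, SSZ))), add(Z, SZ))))
  →9  S(S(S(add(add(SZ, mul(SZ, SSZ)), add(Z, SZ)))))
  →10  S(S(S(add(S(add(Z, mul(SZ, SSZ))), add(Z, SZ)))))
  →11  S(S(S(S(add(add(Z, mul(SZ, SSZ)), add(Z, SZ))))))
  →12  S(S(S(S(add(mul(SZ, SSZ), add(Z, SZ))))))
  →13  S(S(S(S(add(add(SSZ, mul(Z, SSZ)), add(Z, SZ))))))
  →14  S(S(S(S(add(S(add(SZ, mul(Z, SSZ))), add(Z, SZ))))))
  →15  S(S(S(S(S(add(add(SZ, mul(Z, SSZ)), add(Z, SZ)))))))
  →16  S(S(S(S(S(add(S(add(Z, mul(Z, SSZ))), add(Z, SZ)))))))
  →17  S(S(S(S(S(S(add(add(Z, mul(Z, SSZ)), add(Z, SZ))))))))
  →18  S(S(S(S(S(S(add(mul(Z, SSZ), add(Z, SZ))))))))
  →19  S(S(S(S(S(S(add(Z, add(Z, SZ))))))))
  →20  S(S(S(S(S(S(add(Z, SZ)))))))

Answer: NO — after 20 steps the term is S(S(S(S(S(S(add(Z, SZ))))))), not yet normal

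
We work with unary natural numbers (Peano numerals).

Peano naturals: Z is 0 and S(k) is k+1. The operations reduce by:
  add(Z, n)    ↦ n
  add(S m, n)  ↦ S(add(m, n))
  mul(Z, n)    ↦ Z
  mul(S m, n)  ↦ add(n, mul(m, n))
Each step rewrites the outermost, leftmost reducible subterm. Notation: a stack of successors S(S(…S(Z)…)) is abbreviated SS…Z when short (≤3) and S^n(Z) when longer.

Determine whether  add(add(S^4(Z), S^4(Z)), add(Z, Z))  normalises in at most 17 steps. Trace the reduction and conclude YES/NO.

  start: add(add(S^4(Z), S^4(Z)), add(Z, Z))
  →1  add(S(add(SSSZ, S^4(Z))), add(Z, Z))
  →2  S(add(add(SSSZ, S^4(Z)), add(Z, Z)))
  →3  S(add(S(add(SSZ, S^4(Z))), add(Z, Z)))
  →4  S(S(add(add(SSZ, S^4(Z)), add(Z, Z))))
  →5  S(S(add(S(add(SZ, S^4(Z))), add(Z, Z))))
  →6  S(S(S(add(add(SZ, S^4(Z)), add(Z, Z)))))
  →7  S(S(S(add(S(add(Z, S^4(Z))), add(Z, Z)))))
  →8  S(S(S(S(add(add(Z, S^4(Z)), add(Z, Z))))))
  →9  S(S(S(S(add(S^4(Z), add(Z, Z))))))
  →10  S(S(S(S(S(add(SSSZ, add(Z, Z)))))))
  →11  S(S(S(S(S(S(add(SSZ, add(Z, Z))))))))
  →12  S(S(S(S(S(S(S(add(SZ, add(Z, Z)))))))))
  →13  S(S(S(S(S(S(S(S(add(Z, add(Z, Z))))))))))
  →14  S(S(S(S(S(S(S(S(add(Z, Z)))))))))
  →15  S^8(Z)

Answer: YES — reaches normal form S^8(Z) in 15 ≤ 17 steps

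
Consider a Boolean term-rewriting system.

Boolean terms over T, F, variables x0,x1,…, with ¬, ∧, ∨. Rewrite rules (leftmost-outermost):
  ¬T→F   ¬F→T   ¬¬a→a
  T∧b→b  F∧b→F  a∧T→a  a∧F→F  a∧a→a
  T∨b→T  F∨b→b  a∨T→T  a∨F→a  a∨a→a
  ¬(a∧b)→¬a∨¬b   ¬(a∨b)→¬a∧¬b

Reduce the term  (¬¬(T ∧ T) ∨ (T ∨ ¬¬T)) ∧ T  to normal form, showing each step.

Answer: normal form = T  (in 4 steps)

Working:
  start: (¬¬(T ∧ T) ∨ (T ∨ ¬¬T)) ∧ T
  →1  ¬¬(T ∧ T) ∨ (T ∨ ¬¬T)
  →2  (T ∧ T) ∨ (T ∨ ¬¬T)
  →3  T ∨ (T ∨ ¬¬T)
  →4  T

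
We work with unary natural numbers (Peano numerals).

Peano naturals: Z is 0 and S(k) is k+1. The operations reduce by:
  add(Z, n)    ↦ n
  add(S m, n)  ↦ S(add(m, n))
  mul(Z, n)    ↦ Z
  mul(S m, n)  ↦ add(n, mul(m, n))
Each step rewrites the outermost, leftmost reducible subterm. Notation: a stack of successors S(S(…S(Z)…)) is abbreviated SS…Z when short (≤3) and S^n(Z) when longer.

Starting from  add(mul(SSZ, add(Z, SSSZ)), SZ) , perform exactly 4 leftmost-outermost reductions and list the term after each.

Answer: after 4 steps: S(add(add(SSZ, mul(SZ, add(Z, SSSZ))), SZ))

Derivation:
  start: add(mul(SSZ, add(Z, SSSZ)), SZ)
  step 1: add(add(add(Z, SSSZ), mul(SZ, add(Z, SSSZ))), SZ)
  step 2: add(add(SSSZ, mul(SZ, add(Z, SSSZ))), SZ)
  step 3: add(S(add(SSZ, mul(SZ, add(Z, SSSZ)))), SZ)
  step 4: S(add(add(SSZ, mul(SZ, add(Z, SSSZ))), SZ))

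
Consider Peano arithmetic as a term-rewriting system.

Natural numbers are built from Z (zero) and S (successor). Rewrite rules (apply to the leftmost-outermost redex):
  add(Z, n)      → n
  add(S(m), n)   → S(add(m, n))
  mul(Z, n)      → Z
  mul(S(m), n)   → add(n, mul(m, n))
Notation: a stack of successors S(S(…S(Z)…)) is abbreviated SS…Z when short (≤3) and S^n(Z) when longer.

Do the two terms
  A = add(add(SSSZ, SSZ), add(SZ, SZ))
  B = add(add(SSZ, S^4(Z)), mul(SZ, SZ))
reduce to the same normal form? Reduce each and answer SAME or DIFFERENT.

Term A:
  start: add(add(SSSZ, SSZ), add(SZ, SZ))
  →1  add(S(add(SSZ, SSZ)), add(SZ, SZ))
  →2  S(add(add(SSZ, SSZ), add(SZ, SZ)))
  →3  S(add(S(add(SZ, SSZ)), add(SZ, SZ)))
  →4  S(S(add(add(SZ, SSZ), add(SZ, SZ))))
  →5  S(S(add(S(add(Z, SSZ)), add(SZ, SZ))))
  →6  S(S(S(add(add(Z, SSZ), add(SZ, SZ)))))
  →7  S(S(S(add(SSZ, add(SZ, SZ)))))
  →8  S(S(S(S(add(SZ, add(SZ, SZ))))))
  →9  S(S(S(S(S(add(Z, add(SZ, SZ)))))))
  →10  S(S(S(S(S(add(SZ, SZ))))))
  →11  S(S(S(S(S(S(add(Z, SZ)))))))
  →12  S^7(Z)

Term B:
  start: add(add(SSZ, S^4(Z)), mul(SZ, SZ))
  →1  add(S(add(SZ, S^4(Z))), mul(SZ, SZ))
  →2  S(add(add(SZ, S^4(Z)), mul(SZ, SZ)))
  →3  S(add(S(add(Z, S^4(Z))), mul(SZ, SZ)))
  →4  S(S(add(add(Z, S^4(Z)), mul(SZ, SZ))))
  →5  S(S(add(S^4(Z), mul(SZ, SZ))))
  →6  S(S(S(add(SSSZ, mul(SZ, SZ)))))
  →7  S(S(S(S(add(SSZ, mul(SZ, SZ))))))
  →8  S(S(S(S(S(add(SZ, mul(SZ, SZ)))))))
  →9  S(S(S(S(S(S(add(Z, mul(SZ, SZ))))))))
  →10  S(S(S(S(S(S(mul(SZ, SZ)))))))
  →11  S(S(S(S(S(S(add(SZ, mul(Z, SZ))))))))
  →12  S(S(S(S(S(S(S(add(Z, mul(Z, SZ)))))))))
  →13  S(S(S(S(S(S(S(mul(Z, SZ))))))))
  →14  S^7(Z)

Answer: SAME — A ⇓ S^7(Z), B ⇓ S^7(Z)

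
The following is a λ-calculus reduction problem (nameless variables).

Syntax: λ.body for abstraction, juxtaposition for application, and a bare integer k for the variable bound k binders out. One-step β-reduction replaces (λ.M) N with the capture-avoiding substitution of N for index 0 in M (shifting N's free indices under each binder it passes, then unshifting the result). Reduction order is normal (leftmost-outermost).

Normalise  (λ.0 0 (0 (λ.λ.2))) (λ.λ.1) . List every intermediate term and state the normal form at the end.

  start: (λ.0 0 (0 (λ.λ.2))) (λ.λ.1)
  →1  (λ.λ.1) (λ.λ.1) ((λ.λ.1) (λ.λ.λ.λ.1))
  →2  (λ.λ.λ.1) ((λ.λ.1) (λ.λ.λ.λ.1))
  →3  λ.λ.1

Answer: normal form = λ.λ.1  (in 3 steps)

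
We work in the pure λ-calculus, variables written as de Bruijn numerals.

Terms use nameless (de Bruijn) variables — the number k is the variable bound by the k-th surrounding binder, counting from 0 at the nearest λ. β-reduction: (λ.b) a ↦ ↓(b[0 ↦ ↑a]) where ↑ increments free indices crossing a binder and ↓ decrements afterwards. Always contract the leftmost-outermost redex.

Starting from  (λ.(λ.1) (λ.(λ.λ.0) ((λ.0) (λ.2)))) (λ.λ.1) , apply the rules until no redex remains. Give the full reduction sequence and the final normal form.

  start: (λ.(λ.1) (λ.(λ.λ.0) ((λ.0) (λ.2)))) (λ.λ.1)
  step 1: (λ.λ.λ.1) (λ.(λ.λ.0) ((λ.0) (λ.λ.λ.1)))
  step 2: λ.λ.1

Answer: normal form = λ.λ.1  (in 2 steps)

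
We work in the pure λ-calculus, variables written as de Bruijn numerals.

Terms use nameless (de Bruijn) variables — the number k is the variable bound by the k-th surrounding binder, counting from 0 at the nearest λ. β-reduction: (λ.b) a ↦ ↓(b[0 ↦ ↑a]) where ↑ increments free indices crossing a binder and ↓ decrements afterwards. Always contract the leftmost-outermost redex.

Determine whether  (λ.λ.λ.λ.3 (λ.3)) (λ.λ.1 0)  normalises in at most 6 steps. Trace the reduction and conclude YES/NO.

  start: (λ.λ.λ.λ.3 (λ.3)) (λ.λ.1 0)
  step 1: λ.λ.λ.(λ.λ.1 0) (λ.3)
  step 2: λ.λ.λ.λ.(λ.4) 0
  step 3: λ.λ.λ.λ.3

Answer: YES — reaches normal form λ.λ.λ.λ.3 in 3 ≤ 6 steps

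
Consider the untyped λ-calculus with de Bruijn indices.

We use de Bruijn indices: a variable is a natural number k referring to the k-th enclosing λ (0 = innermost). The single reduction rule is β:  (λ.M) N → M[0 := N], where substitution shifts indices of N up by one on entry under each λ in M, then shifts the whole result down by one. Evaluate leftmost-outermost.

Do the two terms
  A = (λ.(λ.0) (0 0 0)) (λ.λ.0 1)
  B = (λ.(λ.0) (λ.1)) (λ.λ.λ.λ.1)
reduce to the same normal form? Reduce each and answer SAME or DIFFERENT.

Answer: DIFFERENT — A ⇓ λ.0 (λ.λ.0 1), B ⇓ λ.λ.λ.λ.λ.1

Reduction:
Term A:
  start: (λ.(λ.0) (0 0 0)) (λ.λ.0 1)
  →1  (λ.0) ((λ.λ.0 1) (λ.λ.0 1) (λ.λ.0 1))
  →2  (λ.λ.0 1) (λ.λ.0 1) (λ.λ.0 1)
  →3  (λ.0 (λ.λ.0 1)) (λ.λ.0 1)
  →4  (λ.λ.0 1) (λ.λ.0 1)
  →5  λ.0 (λ.λ.0 1)

Term B:
  start: (λ.(λ.0) (λ.1)) (λ.λ.λ.λ.1)
  →1  (λ.0) (λ.λ.λ.λ.λ.1)
  →2  λ.λ.λ.λ.λ.1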